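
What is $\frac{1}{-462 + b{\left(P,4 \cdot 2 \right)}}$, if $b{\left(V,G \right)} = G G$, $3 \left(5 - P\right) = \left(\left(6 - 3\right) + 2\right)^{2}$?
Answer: $- \frac{1}{398} \approx -0.0025126$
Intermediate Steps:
$P = - \frac{10}{3}$ ($P = 5 - \frac{\left(\left(6 - 3\right) + 2\right)^{2}}{3} = 5 - \frac{\left(3 + 2\right)^{2}}{3} = 5 - \frac{5^{2}}{3} = 5 - \frac{25}{3} = - \frac{10}{3} \approx -3.3333$)
$b{\left(V,G \right)} = G^{2}$
$\frac{1}{-462 + b{\left(P,4 \cdot 2 \right)}} = \frac{1}{-462 + \left(4 \cdot 2\right)^{2}} = \frac{1}{-462 + 8^{2}} = \frac{1}{-462 + 64} = \frac{1}{-398} = - \frac{1}{398}$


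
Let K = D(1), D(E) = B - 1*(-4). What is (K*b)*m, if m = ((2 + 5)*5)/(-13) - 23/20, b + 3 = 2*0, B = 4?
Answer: 5994/65 ≈ 92.215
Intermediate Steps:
b = -3 (b = -3 + 2*0 = -3 + 0 = -3)
m = -999/260 (m = (7*5)*(-1/13) - 23*1/20 = 35*(-1/13) - 23/20 = -35/13 - 23/20 = -999/260 ≈ -3.8423)
D(E) = 8 (D(E) = 4 - 1*(-4) = 4 + 4 = 8)
K = 8
(K*b)*m = (8*(-3))*(-999/260) = -24*(-999/260) = 5994/65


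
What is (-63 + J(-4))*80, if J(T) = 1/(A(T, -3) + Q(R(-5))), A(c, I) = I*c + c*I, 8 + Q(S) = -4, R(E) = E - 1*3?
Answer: -15100/3 ≈ -5033.3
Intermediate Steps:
R(E) = -3 + E (R(E) = E - 3 = -3 + E)
Q(S) = -12 (Q(S) = -8 - 4 = -12)
A(c, I) = 2*I*c (A(c, I) = I*c + I*c = 2*I*c)
J(T) = 1/(-12 - 6*T) (J(T) = 1/(2*(-3)*T - 12) = 1/(-6*T - 12) = 1/(-12 - 6*T))
(-63 + J(-4))*80 = (-63 - 1/(12 + 6*(-4)))*80 = (-63 - 1/(12 - 24))*80 = (-63 - 1/(-12))*80 = (-63 - 1*(-1/12))*80 = (-63 + 1/12)*80 = -755/12*80 = -15100/3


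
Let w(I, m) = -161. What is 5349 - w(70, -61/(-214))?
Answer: 5510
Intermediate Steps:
5349 - w(70, -61/(-214)) = 5349 - 1*(-161) = 5349 + 161 = 5510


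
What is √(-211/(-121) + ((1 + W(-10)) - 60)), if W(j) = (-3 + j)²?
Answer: √13521/11 ≈ 10.571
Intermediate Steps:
√(-211/(-121) + ((1 + W(-10)) - 60)) = √(-211/(-121) + ((1 + (-3 - 10)²) - 60)) = √(-211*(-1/121) + ((1 + (-13)²) - 60)) = √(211/121 + ((1 + 169) - 60)) = √(211/121 + (170 - 60)) = √(211/121 + 110) = √(13521/121) = √13521/11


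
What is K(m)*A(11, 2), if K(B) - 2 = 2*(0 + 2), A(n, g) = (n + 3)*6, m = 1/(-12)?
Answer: 504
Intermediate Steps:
m = -1/12 ≈ -0.083333
A(n, g) = 18 + 6*n (A(n, g) = (3 + n)*6 = 18 + 6*n)
K(B) = 6 (K(B) = 2 + 2*(0 + 2) = 2 + 2*2 = 2 + 4 = 6)
K(m)*A(11, 2) = 6*(18 + 6*11) = 6*(18 + 66) = 6*84 = 504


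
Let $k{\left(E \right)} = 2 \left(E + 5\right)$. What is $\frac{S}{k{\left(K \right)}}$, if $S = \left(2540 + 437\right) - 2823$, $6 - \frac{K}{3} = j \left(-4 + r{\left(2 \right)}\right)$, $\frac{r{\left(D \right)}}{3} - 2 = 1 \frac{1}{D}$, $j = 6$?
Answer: $- \frac{77}{40} \approx -1.925$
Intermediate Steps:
$r{\left(D \right)} = 6 + \frac{3}{D}$ ($r{\left(D \right)} = 6 + 3 \cdot 1 \frac{1}{D} = 6 + \frac{3}{D}$)
$K = -45$ ($K = 18 - 3 \cdot 6 \left(-4 + \left(6 + \frac{3}{2}\right)\right) = 18 - 3 \cdot 6 \left(-4 + \frac{15}{2}\right) = 18 - 3 \cdot 6 \cdot \frac{7}{2} = 18 - 63 = -45$)
$S = 154$ ($S = 2977 - 2823 = 154$)
$k{\left(E \right)} = 10 + 2 E$ ($k{\left(E \right)} = 2 \left(5 + E\right) = 10 + 2 E$)
$\frac{S}{k{\left(K \right)}} = \frac{154}{10 + 2 \left(-45\right)} = \frac{154}{10 - 90} = \frac{154}{-80} = 154 \left(- \frac{1}{80}\right) = - \frac{77}{40}$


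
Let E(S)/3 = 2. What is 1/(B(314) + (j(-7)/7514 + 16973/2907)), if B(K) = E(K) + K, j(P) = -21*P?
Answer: 1284894/418693283 ≈ 0.0030688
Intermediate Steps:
E(S) = 6 (E(S) = 3*2 = 6)
B(K) = 6 + K
1/(B(314) + (j(-7)/7514 + 16973/2907)) = 1/((6 + 314) + (-21*(-7)/7514 + 16973/2907)) = 1/(320 + (147*(1/7514) + 16973*(1/2907))) = 1/(320 + (147/7514 + 16973/2907)) = 1/(320 + 7527203/1284894) = 1/(418693283/1284894) = 1284894/418693283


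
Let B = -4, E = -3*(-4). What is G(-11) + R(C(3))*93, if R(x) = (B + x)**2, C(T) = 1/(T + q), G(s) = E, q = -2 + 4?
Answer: 33873/25 ≈ 1354.9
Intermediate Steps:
E = 12
q = 2
G(s) = 12
C(T) = 1/(2 + T) (C(T) = 1/(T + 2) = 1/(2 + T))
R(x) = (-4 + x)**2
G(-11) + R(C(3))*93 = 12 + (-4 + 1/(2 + 3))**2*93 = 12 + (-4 + 1/5)**2*93 = 12 + (-19/5)**2*93 = 12 + (361/25)*93 = 12 + 33573/25 = 33873/25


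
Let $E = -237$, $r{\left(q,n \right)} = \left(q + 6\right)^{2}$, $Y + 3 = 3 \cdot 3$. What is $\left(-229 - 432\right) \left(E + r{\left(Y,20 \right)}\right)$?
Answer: $61473$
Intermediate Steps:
$Y = 6$ ($Y = -3 + 3 \cdot 3 = -3 + 9 = 6$)
$r{\left(q,n \right)} = \left(6 + q\right)^{2}$
$\left(-229 - 432\right) \left(E + r{\left(Y,20 \right)}\right) = \left(-229 - 432\right) \left(-237 + \left(6 + 6\right)^{2}\right) = - 661 \left(-237 + 12^{2}\right) = - 661 \left(-237 + 144\right) = \left(-661\right) \left(-93\right) = 61473$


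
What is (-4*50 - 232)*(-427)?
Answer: 184464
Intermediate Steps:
(-4*50 - 232)*(-427) = (-200 - 232)*(-427) = -432*(-427) = 184464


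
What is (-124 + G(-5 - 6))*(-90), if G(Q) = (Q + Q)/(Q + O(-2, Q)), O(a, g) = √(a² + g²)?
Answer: 16605 + 2475*√5 ≈ 22139.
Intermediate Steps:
G(Q) = 2*Q/(Q + √(4 + Q²)) (G(Q) = (Q + Q)/(Q + √((-2)² + Q²)) = (2*Q)/(Q + √(4 + Q²)) = 2*Q/(Q + √(4 + Q²)))
(-124 + G(-5 - 6))*(-90) = (-124 + 2*(-5 - 6)/((-5 - 6) + √(4 + (-5 - 6)²)))*(-90) = (-124 + 2*(-11)/(-11 + √(4 + (-11)²)))*(-90) = (-124 + 2*(-11)/(-11 + √(4 + 121)))*(-90) = (-124 + 2*(-11)/(-11 + √125))*(-90) = (-124 + 2*(-11)/(-11 + 5*√5))*(-90) = (-124 - 22/(-11 + 5*√5))*(-90) = 11160 + 1980/(-11 + 5*√5)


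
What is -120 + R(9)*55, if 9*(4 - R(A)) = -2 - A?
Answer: 1505/9 ≈ 167.22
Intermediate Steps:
R(A) = 38/9 + A/9 (R(A) = 4 - (-2 - A)/9 = 4 + (2/9 + A/9) = 38/9 + A/9)
-120 + R(9)*55 = -120 + (38/9 + (⅑)*9)*55 = -120 + (38/9 + 1)*55 = -120 + (47/9)*55 = -120 + 2585/9 = 1505/9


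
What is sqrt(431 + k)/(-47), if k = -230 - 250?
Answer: -7*I/47 ≈ -0.14894*I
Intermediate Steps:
k = -480
sqrt(431 + k)/(-47) = sqrt(431 - 480)/(-47) = sqrt(-49)*(-1/47) = (7*I)*(-1/47) = -7*I/47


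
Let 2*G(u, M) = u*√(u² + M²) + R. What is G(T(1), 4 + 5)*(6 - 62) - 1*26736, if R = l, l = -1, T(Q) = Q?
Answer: -26708 - 28*√82 ≈ -26962.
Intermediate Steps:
R = -1
G(u, M) = -½ + u*√(M² + u²)/2 (G(u, M) = (u*√(u² + M²) - 1)/2 = (u*√(M² + u²) - 1)/2 = (-1 + u*√(M² + u²))/2 = -½ + u*√(M² + u²)/2)
G(T(1), 4 + 5)*(6 - 62) - 1*26736 = (-½ + (½)*1*√((4 + 5)² + 1²))*(6 - 62) - 1*26736 = (-½ + (½)*1*√(9² + 1))*(-56) - 26736 = (-½ + (½)*1*√(81 + 1))*(-56) - 26736 = (-½ + (½)*1*√82)*(-56) - 26736 = (-½ + √82/2)*(-56) - 26736 = (28 - 28*√82) - 26736 = -26708 - 28*√82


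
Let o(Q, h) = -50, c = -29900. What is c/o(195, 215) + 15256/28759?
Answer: 17213138/28759 ≈ 598.53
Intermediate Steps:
c/o(195, 215) + 15256/28759 = -29900/(-50) + 15256/28759 = -29900*(-1/50) + 15256*(1/28759) = 598 + 15256/28759 = 17213138/28759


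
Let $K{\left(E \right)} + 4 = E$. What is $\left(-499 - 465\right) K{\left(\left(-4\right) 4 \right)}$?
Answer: $19280$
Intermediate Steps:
$K{\left(E \right)} = -4 + E$
$\left(-499 - 465\right) K{\left(\left(-4\right) 4 \right)} = \left(-499 - 465\right) \left(-4 - 16\right) = - 964 \left(-4 - 16\right) = \left(-964\right) \left(-20\right) = 19280$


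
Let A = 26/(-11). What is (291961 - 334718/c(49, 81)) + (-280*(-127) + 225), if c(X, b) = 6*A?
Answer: 27405137/78 ≈ 3.5135e+5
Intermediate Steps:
A = -26/11 (A = 26*(-1/11) = -26/11 ≈ -2.3636)
c(X, b) = -156/11 (c(X, b) = 6*(-26/11) = -156/11)
(291961 - 334718/c(49, 81)) + (-280*(-127) + 225) = (291961 - 334718/(-156/11)) + (-280*(-127) + 225) = (291961 - 334718*(-11/156)) + (35560 + 225) = (291961 + 1840949/78) + 35785 = 24613907/78 + 35785 = 27405137/78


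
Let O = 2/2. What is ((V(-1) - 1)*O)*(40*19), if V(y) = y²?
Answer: 0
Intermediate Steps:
O = 1 (O = 2*(½) = 1)
((V(-1) - 1)*O)*(40*19) = (((-1)² - 1)*1)*(40*19) = ((1 - 1)*1)*760 = (0*1)*760 = 0*760 = 0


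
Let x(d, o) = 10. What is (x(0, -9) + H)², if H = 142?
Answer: 23104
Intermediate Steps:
(x(0, -9) + H)² = (10 + 142)² = 152² = 23104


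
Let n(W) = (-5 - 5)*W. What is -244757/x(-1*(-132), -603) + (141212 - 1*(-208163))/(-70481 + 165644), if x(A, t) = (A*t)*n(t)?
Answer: 55903557461797/15224934237480 ≈ 3.6718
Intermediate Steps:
n(W) = -10*W
x(A, t) = -10*A*t² (x(A, t) = (A*t)*(-10*t) = -10*A*t²)
-244757/x(-1*(-132), -603) + (141212 - 1*(-208163))/(-70481 + 165644) = -244757/((-10*(-1*(-132))*(-603)²)) + (141212 - 1*(-208163))/(-70481 + 165644) = -244757/((-10*132*363609)) + (141212 + 208163)/95163 = -244757/(-479963880) + 349375*(1/95163) = -244757*(-1/479963880) + 349375/95163 = 244757/479963880 + 349375/95163 = 55903557461797/15224934237480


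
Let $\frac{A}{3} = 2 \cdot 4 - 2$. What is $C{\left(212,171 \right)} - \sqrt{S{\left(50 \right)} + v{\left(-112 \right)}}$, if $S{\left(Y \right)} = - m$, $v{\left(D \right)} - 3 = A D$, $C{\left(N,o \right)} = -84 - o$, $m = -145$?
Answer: $-255 - 2 i \sqrt{467} \approx -255.0 - 43.22 i$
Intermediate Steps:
$A = 18$ ($A = 3 \left(2 \cdot 4 - 2\right) = 3 \left(8 - 2\right) = 3 \cdot 6 = 18$)
$v{\left(D \right)} = 3 + 18 D$
$S{\left(Y \right)} = 145$ ($S{\left(Y \right)} = \left(-1\right) \left(-145\right) = 145$)
$C{\left(212,171 \right)} - \sqrt{S{\left(50 \right)} + v{\left(-112 \right)}} = \left(-84 - 171\right) - \sqrt{145 + \left(3 + 18 \left(-112\right)\right)} = \left(-84 - 171\right) - \sqrt{145 + \left(3 - 2016\right)} = -255 - \sqrt{145 - 2013} = -255 - \sqrt{-1868} = -255 - 2 i \sqrt{467}$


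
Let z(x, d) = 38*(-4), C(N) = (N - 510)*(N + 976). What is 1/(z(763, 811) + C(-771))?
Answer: -1/262757 ≈ -3.8058e-6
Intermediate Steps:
C(N) = (-510 + N)*(976 + N)
z(x, d) = -152
1/(z(763, 811) + C(-771)) = 1/(-152 + (-497760 + (-771)² + 466*(-771))) = 1/(-152 + (-497760 + 594441 - 359286)) = 1/(-152 - 262605) = 1/(-262757) = -1/262757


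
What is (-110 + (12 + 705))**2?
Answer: 368449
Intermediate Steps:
(-110 + (12 + 705))**2 = (-110 + 717)**2 = 607**2 = 368449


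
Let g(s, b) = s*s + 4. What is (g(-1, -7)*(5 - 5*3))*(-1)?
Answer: 50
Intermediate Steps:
g(s, b) = 4 + s**2 (g(s, b) = s**2 + 4 = 4 + s**2)
(g(-1, -7)*(5 - 5*3))*(-1) = ((4 + (-1)**2)*(5 - 5*3))*(-1) = ((4 + 1)*(5 - 15))*(-1) = (5*(-10))*(-1) = -50*(-1) = 50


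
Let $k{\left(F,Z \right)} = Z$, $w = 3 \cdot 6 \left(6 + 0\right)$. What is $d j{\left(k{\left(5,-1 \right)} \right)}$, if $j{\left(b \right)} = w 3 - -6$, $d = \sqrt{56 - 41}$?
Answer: $330 \sqrt{15} \approx 1278.1$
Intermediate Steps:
$w = 108$ ($w = 18 \cdot 6 = 108$)
$d = \sqrt{15} \approx 3.873$
$j{\left(b \right)} = 330$ ($j{\left(b \right)} = 108 \cdot 3 - -6 = 324 + 6 = 330$)
$d j{\left(k{\left(5,-1 \right)} \right)} = \sqrt{15} \cdot 330 = 330 \sqrt{15}$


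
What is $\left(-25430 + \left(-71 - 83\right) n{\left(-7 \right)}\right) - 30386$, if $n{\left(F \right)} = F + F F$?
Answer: $-62284$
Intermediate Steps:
$n{\left(F \right)} = F + F^{2}$
$\left(-25430 + \left(-71 - 83\right) n{\left(-7 \right)}\right) - 30386 = \left(-25430 + \left(-71 - 83\right) \left(- 7 \left(1 - 7\right)\right)\right) - 30386 = \left(-25430 - 154 \left(\left(-7\right) \left(-6\right)\right)\right) - 30386 = \left(-25430 - 6468\right) - 30386 = -31898 - 30386 = -62284$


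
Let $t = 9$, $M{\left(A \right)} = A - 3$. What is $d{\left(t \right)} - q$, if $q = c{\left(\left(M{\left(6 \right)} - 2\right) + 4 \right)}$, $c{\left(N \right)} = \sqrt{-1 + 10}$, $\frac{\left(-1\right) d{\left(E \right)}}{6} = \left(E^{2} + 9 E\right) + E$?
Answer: $-1029$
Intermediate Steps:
$M{\left(A \right)} = -3 + A$
$d{\left(E \right)} = - 60 E - 6 E^{2}$ ($d{\left(E \right)} = - 6 \left(\left(E^{2} + 9 E\right) + E\right) = - 6 \left(E^{2} + 10 E\right) = - 60 E - 6 E^{2}$)
$c{\left(N \right)} = 3$ ($c{\left(N \right)} = \sqrt{9} = 3$)
$q = 3$
$d{\left(t \right)} - q = \left(-6\right) 9 \left(10 + 9\right) - 3 = \left(-6\right) 9 \cdot 19 - 3 = -1026 - 3 = -1029$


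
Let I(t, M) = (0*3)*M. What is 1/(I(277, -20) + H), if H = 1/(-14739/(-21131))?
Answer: 867/1243 ≈ 0.69751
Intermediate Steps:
I(t, M) = 0 (I(t, M) = 0*M = 0)
H = 1243/867 (H = 1/(-14739*(-1/21131)) = 1/(867/1243) = 1243/867 ≈ 1.4337)
1/(I(277, -20) + H) = 1/(0 + 1243/867) = 1/(1243/867) = 867/1243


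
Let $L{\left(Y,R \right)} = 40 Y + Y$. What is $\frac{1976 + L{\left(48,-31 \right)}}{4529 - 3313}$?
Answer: $\frac{493}{152} \approx 3.2434$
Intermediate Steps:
$L{\left(Y,R \right)} = 41 Y$
$\frac{1976 + L{\left(48,-31 \right)}}{4529 - 3313} = \frac{1976 + 41 \cdot 48}{4529 - 3313} = \frac{1976 + 1968}{1216} = 3944 \cdot \frac{1}{1216} = \frac{493}{152}$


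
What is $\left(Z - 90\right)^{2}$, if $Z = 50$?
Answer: $1600$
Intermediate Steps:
$\left(Z - 90\right)^{2} = \left(50 - 90\right)^{2} = \left(-40\right)^{2} = 1600$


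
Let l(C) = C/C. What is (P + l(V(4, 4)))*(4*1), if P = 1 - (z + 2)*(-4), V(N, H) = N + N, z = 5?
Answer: 120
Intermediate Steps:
V(N, H) = 2*N
P = 29 (P = 1 - (5 + 2)*(-4) = 1 - 7*(-4) = 1 - 1*(-28) = 1 + 28 = 29)
l(C) = 1
(P + l(V(4, 4)))*(4*1) = (29 + 1)*(4*1) = 30*4 = 120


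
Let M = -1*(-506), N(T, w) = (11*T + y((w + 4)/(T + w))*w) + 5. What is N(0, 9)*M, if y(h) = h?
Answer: 9108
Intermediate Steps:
N(T, w) = 5 + 11*T + w*(4 + w)/(T + w) (N(T, w) = (11*T + ((w + 4)/(T + w))*w) + 5 = (11*T + ((4 + w)/(T + w))*w) + 5 = (11*T + w*(4 + w)/(T + w)) + 5 = 5 + 11*T + w*(4 + w)/(T + w))
M = 506
N(0, 9)*M = ((9*(4 + 9) + (5 + 11*0)*(0 + 9))/(0 + 9))*506 = ((9*13 + (5 + 0)*9)/9)*506 = ((117 + 5*9)/9)*506 = ((117 + 45)/9)*506 = ((⅑)*162)*506 = 18*506 = 9108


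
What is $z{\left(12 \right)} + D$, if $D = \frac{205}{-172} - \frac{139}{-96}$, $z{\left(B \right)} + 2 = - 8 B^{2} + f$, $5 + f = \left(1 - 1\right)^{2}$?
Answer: $- \frac{4783295}{4128} \approx -1158.7$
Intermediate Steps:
$f = -5$ ($f = -5 + \left(1 - 1\right)^{2} = -5 + 0^{2} = -5 + 0 = -5$)
$z{\left(B \right)} = -7 - 8 B^{2}$ ($z{\left(B \right)} = -2 - \left(5 + 8 B^{2}\right) = -7 - 8 B^{2}$)
$D = \frac{1057}{4128}$ ($D = 205 \left(- \frac{1}{172}\right) - - \frac{139}{96} = - \frac{205}{172} + \frac{139}{96} = \frac{1057}{4128} \approx 0.25606$)
$z{\left(12 \right)} + D = \left(-7 - 8 \cdot 12^{2}\right) + \frac{1057}{4128} = \left(-7 - 1152\right) + \frac{1057}{4128} = -1159 + \frac{1057}{4128} = - \frac{4783295}{4128}$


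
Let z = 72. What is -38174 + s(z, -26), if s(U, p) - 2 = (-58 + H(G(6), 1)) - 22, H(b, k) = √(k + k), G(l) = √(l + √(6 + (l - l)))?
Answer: -38252 + √2 ≈ -38251.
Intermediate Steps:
G(l) = √(l + √6) (G(l) = √(l + √(6 + 0)) = √(l + √6))
H(b, k) = √2*√k (H(b, k) = √(2*k) = √2*√k)
s(U, p) = -78 + √2 (s(U, p) = 2 + ((-58 + √2*√1) - 22) = 2 + ((-58 + √2*1) - 22) = 2 + ((-58 + √2) - 22) = 2 + (-80 + √2) = -78 + √2)
-38174 + s(z, -26) = -38174 + (-78 + √2) = -38252 + √2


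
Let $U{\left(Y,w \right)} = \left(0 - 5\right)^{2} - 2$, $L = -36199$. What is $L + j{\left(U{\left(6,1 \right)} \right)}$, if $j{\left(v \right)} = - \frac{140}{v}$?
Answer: $- \frac{832717}{23} \approx -36205.0$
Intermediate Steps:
$U{\left(Y,w \right)} = 23$ ($U{\left(Y,w \right)} = \left(-5\right)^{2} - 2 = 25 - 2 = 23$)
$L + j{\left(U{\left(6,1 \right)} \right)} = -36199 - \frac{140}{23} = - \frac{832717}{23}$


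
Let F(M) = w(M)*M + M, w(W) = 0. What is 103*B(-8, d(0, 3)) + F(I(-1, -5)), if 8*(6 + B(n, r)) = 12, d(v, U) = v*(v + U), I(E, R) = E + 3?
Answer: -923/2 ≈ -461.50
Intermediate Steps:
I(E, R) = 3 + E
d(v, U) = v*(U + v)
B(n, r) = -9/2 (B(n, r) = -6 + (⅛)*12 = -6 + 3/2 = -9/2)
F(M) = M (F(M) = 0*M + M = 0 + M = M)
103*B(-8, d(0, 3)) + F(I(-1, -5)) = 103*(-9/2) + (3 - 1) = -927/2 + 2 = -923/2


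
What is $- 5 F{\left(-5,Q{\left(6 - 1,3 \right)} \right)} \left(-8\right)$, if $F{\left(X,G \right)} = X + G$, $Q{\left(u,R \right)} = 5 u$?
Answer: $800$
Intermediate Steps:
$F{\left(X,G \right)} = G + X$
$- 5 F{\left(-5,Q{\left(6 - 1,3 \right)} \right)} \left(-8\right) = - 5 \left(5 \left(6 - 1\right) - 5\right) \left(-8\right) = - 5 \left(5 \cdot 5 - 5\right) \left(-8\right) = - 5 \left(25 - 5\right) \left(-8\right) = \left(-5\right) 20 \left(-8\right) = \left(-100\right) \left(-8\right) = 800$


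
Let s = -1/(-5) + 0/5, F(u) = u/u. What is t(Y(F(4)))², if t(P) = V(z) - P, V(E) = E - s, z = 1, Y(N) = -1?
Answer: 81/25 ≈ 3.2400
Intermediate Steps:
F(u) = 1
s = ⅕ (s = -1*(-⅕) + 0*(⅕) = ⅕ + 0 = ⅕ ≈ 0.20000)
V(E) = -⅕ + E (V(E) = E - 1*⅕ = E - ⅕ = -⅕ + E)
t(P) = ⅘ - P (t(P) = (-⅕ + 1) - P = ⅘ - P)
t(Y(F(4)))² = (⅘ - 1*(-1))² = (⅘ + 1)² = (9/5)² = 81/25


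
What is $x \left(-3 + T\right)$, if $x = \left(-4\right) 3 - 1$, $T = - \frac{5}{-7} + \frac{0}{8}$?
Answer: $\frac{208}{7} \approx 29.714$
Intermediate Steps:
$T = \frac{5}{7}$ ($T = \left(-5\right) \left(- \frac{1}{7}\right) + 0 \cdot \frac{1}{8} = \frac{5}{7} + 0 = \frac{5}{7} \approx 0.71429$)
$x = -13$ ($x = -12 - 1 = -13$)
$x \left(-3 + T\right) = - 13 \left(-3 + \frac{5}{7}\right) = \left(-13\right) \left(- \frac{16}{7}\right) = \frac{208}{7}$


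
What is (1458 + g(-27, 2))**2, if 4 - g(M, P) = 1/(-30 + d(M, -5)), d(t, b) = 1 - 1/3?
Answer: 16553138281/7744 ≈ 2.1375e+6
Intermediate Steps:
d(t, b) = 2/3 (d(t, b) = 1 - 1*1/3 = 1 - 1/3 = 2/3)
g(M, P) = 355/88 (g(M, P) = 4 - 1/(-30 + 2/3) = 4 - 1/(-88/3) = 4 - 1*(-3/88) = 4 + 3/88 = 355/88)
(1458 + g(-27, 2))**2 = (1458 + 355/88)**2 = (128659/88)**2 = 16553138281/7744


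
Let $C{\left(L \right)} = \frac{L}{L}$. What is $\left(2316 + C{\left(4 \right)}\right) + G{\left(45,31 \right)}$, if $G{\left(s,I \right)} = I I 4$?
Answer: $6161$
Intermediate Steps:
$C{\left(L \right)} = 1$
$G{\left(s,I \right)} = 4 I^{2}$ ($G{\left(s,I \right)} = I^{2} \cdot 4 = 4 I^{2}$)
$\left(2316 + C{\left(4 \right)}\right) + G{\left(45,31 \right)} = \left(2316 + 1\right) + 4 \cdot 31^{2} = 2317 + 4 \cdot 961 = 2317 + 3844 = 6161$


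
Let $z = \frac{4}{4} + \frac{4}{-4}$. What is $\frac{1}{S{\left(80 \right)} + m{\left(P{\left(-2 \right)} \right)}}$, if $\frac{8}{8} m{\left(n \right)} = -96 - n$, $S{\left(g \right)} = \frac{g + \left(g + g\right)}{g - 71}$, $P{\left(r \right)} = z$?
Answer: $- \frac{3}{208} \approx -0.014423$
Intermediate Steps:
$z = 0$ ($z = 4 \cdot \frac{1}{4} + 4 \left(- \frac{1}{4}\right) = 1 - 1 = 0$)
$P{\left(r \right)} = 0$
$S{\left(g \right)} = \frac{3 g}{-71 + g}$ ($S{\left(g \right)} = \frac{g + 2 g}{-71 + g} = \frac{3 g}{-71 + g}$)
$m{\left(n \right)} = -96 - n$
$\frac{1}{S{\left(80 \right)} + m{\left(P{\left(-2 \right)} \right)}} = \frac{1}{3 \cdot 80 \frac{1}{-71 + 80} - 96} = \frac{1}{3 \cdot 80 \cdot \frac{1}{9} + \left(-96 + 0\right)} = \frac{1}{3 \cdot 80 \cdot \frac{1}{9} - 96} = \frac{1}{\frac{80}{3} - 96} = \frac{1}{- \frac{208}{3}} = - \frac{3}{208}$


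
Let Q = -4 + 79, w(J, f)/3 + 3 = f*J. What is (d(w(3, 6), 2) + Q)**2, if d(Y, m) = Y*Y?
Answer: 4410000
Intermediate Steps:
w(J, f) = -9 + 3*J*f (w(J, f) = -9 + 3*(f*J) = -9 + 3*(J*f) = -9 + 3*J*f)
d(Y, m) = Y**2
Q = 75
(d(w(3, 6), 2) + Q)**2 = ((-9 + 3*3*6)**2 + 75)**2 = ((-9 + 54)**2 + 75)**2 = (45**2 + 75)**2 = (2025 + 75)**2 = 2100**2 = 4410000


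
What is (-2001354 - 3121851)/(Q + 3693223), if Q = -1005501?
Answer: -5123205/2687722 ≈ -1.9062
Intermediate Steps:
(-2001354 - 3121851)/(Q + 3693223) = (-2001354 - 3121851)/(-1005501 + 3693223) = -5123205/2687722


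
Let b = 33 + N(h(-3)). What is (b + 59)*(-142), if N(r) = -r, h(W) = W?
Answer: -13490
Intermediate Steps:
b = 36 (b = 33 - 1*(-3) = 33 + 3 = 36)
(b + 59)*(-142) = (36 + 59)*(-142) = 95*(-142) = -13490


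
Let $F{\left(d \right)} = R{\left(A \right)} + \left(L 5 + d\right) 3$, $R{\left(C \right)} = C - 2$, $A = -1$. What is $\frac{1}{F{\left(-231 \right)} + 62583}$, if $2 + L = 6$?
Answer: $\frac{1}{61947} \approx 1.6143 \cdot 10^{-5}$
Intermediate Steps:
$L = 4$ ($L = -2 + 6 = 4$)
$R{\left(C \right)} = -2 + C$ ($R{\left(C \right)} = C - 2 = -2 + C$)
$F{\left(d \right)} = 57 + 3 d$ ($F{\left(d \right)} = \left(-2 - 1\right) + \left(4 \cdot 5 + d\right) 3 = -3 + \left(20 + d\right) 3 = -3 + \left(60 + 3 d\right) = 57 + 3 d$)
$\frac{1}{F{\left(-231 \right)} + 62583} = \frac{1}{\left(57 + 3 \left(-231\right)\right) + 62583} = \frac{1}{\left(57 - 693\right) + 62583} = \frac{1}{-636 + 62583} = \frac{1}{61947}$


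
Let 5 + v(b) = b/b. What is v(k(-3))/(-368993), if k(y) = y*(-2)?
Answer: 4/368993 ≈ 1.0840e-5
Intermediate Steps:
k(y) = -2*y
v(b) = -4 (v(b) = -5 + b/b = -5 + 1 = -4)
v(k(-3))/(-368993) = -4/(-368993) = -4*(-1/368993) = 4/368993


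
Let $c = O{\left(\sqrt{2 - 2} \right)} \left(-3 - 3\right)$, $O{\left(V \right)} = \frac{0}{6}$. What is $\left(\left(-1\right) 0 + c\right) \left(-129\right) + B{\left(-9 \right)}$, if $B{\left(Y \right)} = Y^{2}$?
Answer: $81$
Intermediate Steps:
$O{\left(V \right)} = 0$ ($O{\left(V \right)} = 0 \cdot \frac{1}{6} = 0$)
$c = 0$ ($c = 0 \left(-3 - 3\right) = 0 \left(-6\right) = 0$)
$\left(\left(-1\right) 0 + c\right) \left(-129\right) + B{\left(-9 \right)} = \left(\left(-1\right) 0 + 0\right) \left(-129\right) + \left(-9\right)^{2} = \left(0 + 0\right) \left(-129\right) + 81 = 0 \left(-129\right) + 81 = 0 + 81 = 81$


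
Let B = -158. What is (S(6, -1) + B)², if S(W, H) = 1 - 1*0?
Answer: 24649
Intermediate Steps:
S(W, H) = 1 (S(W, H) = 1 + 0 = 1)
(S(6, -1) + B)² = (1 - 158)² = (-157)² = 24649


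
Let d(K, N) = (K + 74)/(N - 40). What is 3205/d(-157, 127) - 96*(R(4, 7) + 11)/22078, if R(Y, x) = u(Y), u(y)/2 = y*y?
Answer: -37087119/11039 ≈ -3359.6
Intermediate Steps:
u(y) = 2*y² (u(y) = 2*(y*y) = 2*y²)
R(Y, x) = 2*Y²
d(K, N) = (74 + K)/(-40 + N)
3205/d(-157, 127) - 96*(R(4, 7) + 11)/22078 = 3205/(((74 - 157)/(-40 + 127))) - 96*(2*4² + 11)/22078 = 3205/((-83/87)) - 96*(2*16 + 11)*(1/22078) = 3205/(((1/87)*(-83))) - 96*(32 + 11)*(1/22078) = 3205/(-83/87) - 96*43*(1/22078) = 3205*(-87/83) - 4128*1/22078 = -278835/83 - 2064/11039 = -37087119/11039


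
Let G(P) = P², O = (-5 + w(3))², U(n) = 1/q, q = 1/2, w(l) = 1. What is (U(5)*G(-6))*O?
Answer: 1152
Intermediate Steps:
q = ½ (q = 1*(½) = ½ ≈ 0.50000)
U(n) = 2 (U(n) = 1/(½) = 2)
O = 16 (O = (-5 + 1)² = (-4)² = 16)
(U(5)*G(-6))*O = (2*(-6)²)*16 = (2*36)*16 = 72*16 = 1152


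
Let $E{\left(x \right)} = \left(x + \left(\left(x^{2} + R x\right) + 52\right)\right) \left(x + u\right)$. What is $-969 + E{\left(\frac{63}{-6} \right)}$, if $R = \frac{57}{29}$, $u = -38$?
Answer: $- \frac{1700081}{232} \approx -7327.9$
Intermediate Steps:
$R = \frac{57}{29}$ ($R = 57 \cdot \frac{1}{29} = \frac{57}{29} \approx 1.9655$)
$E{\left(x \right)} = \left(-38 + x\right) \left(52 + x^{2} + \frac{86 x}{29}\right)$ ($E{\left(x \right)} = \left(x + \left(\left(x^{2} + \frac{57 x}{29}\right) + 52\right)\right) \left(x - 38\right) = \left(x + \left(52 + x^{2} + \frac{57 x}{29}\right)\right) \left(-38 + x\right) = \left(52 + x^{2} + \frac{86 x}{29}\right) \left(-38 + x\right) = \left(-38 + x\right) \left(52 + x^{2} + \frac{86 x}{29}\right)$)
$-969 + E{\left(\frac{63}{-6} \right)} = -969 - \left(1976 + \frac{9261}{8} + \frac{112014}{29} + \frac{1760}{29} \cdot 63 \frac{1}{-6}\right) = -969 - \left(1976 + \frac{9261}{8} + \frac{112014}{29} + \frac{1760}{29} \cdot 63 \left(- \frac{1}{6}\right)\right) = -969 - \left(\frac{38824}{29} + \frac{9261}{8} + \frac{112014}{29}\right) = -969 - \frac{1475273}{232} = - \frac{1700081}{232}$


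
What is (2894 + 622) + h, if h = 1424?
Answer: 4940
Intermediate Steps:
(2894 + 622) + h = (2894 + 622) + 1424 = 3516 + 1424 = 4940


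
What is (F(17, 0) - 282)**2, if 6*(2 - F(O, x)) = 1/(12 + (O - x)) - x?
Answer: 2373735841/30276 ≈ 78403.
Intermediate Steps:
F(O, x) = 2 - 1/(6*(12 + O - x)) + x/6 (F(O, x) = 2 - (1/(12 + (O - x)) - x)/6 = 2 - (1/(12 + O - x) - x)/6 = 2 + (-1/(6*(12 + O - x)) + x/6) = 2 - 1/(6*(12 + O - x)) + x/6)
(F(17, 0) - 282)**2 = ((143 - 1*0**2 + 12*17 + 17*0)/(6*(12 + 17 - 1*0)) - 282)**2 = ((143 - 1*0 + 204 + 0)/(6*(12 + 17 + 0)) - 282)**2 = ((1/6)*(143 + 0 + 204 + 0)/29 - 282)**2 = ((1/6)*(1/29)*347 - 282)**2 = (347/174 - 282)**2 = (-48721/174)**2 = 2373735841/30276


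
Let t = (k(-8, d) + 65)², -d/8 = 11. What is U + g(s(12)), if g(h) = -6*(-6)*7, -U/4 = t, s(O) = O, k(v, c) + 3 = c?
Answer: -2452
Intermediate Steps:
d = -88 (d = -8*11 = -88)
k(v, c) = -3 + c
t = 676 (t = ((-3 - 88) + 65)² = (-91 + 65)² = (-26)² = 676)
U = -2704 (U = -4*676 = -2704)
g(h) = 252 (g(h) = 36*7 = 252)
U + g(s(12)) = -2704 + 252 = -2452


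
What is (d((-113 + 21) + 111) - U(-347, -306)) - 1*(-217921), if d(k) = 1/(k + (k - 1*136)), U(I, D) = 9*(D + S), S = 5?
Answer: 21621739/98 ≈ 2.2063e+5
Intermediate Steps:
U(I, D) = 45 + 9*D (U(I, D) = 9*(D + 5) = 9*(5 + D) = 45 + 9*D)
d(k) = 1/(-136 + 2*k) (d(k) = 1/(k + (k - 136)) = 1/(k + (-136 + k)) = 1/(-136 + 2*k))
(d((-113 + 21) + 111) - U(-347, -306)) - 1*(-217921) = (1/(2*(-68 + ((-113 + 21) + 111))) - (45 + 9*(-306))) - 1*(-217921) = (1/(2*(-68 + (-92 + 111))) - (45 - 2754)) + 217921 = (1/(2*(-68 + 19)) - 1*(-2709)) + 217921 = ((1/2)/(-49) + 2709) + 217921 = ((1/2)*(-1/49) + 2709) + 217921 = (-1/98 + 2709) + 217921 = 265481/98 + 217921 = 21621739/98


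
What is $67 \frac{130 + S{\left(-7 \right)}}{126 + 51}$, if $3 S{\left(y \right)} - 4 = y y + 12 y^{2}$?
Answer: $\frac{69077}{531} \approx 130.09$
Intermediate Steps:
$S{\left(y \right)} = \frac{4}{3} + \frac{13 y^{2}}{3}$ ($S{\left(y \right)} = \frac{4}{3} + \frac{y y + 12 y^{2}}{3} = \frac{4}{3} + \frac{y^{2} + 12 y^{2}}{3} = \frac{4}{3} + \frac{13 y^{2}}{3}$)
$67 \frac{130 + S{\left(-7 \right)}}{126 + 51} = 67 \frac{130 + \left(\frac{4}{3} + \frac{13 \left(-7\right)^{2}}{3}\right)}{126 + 51} = 67 \frac{130 + \left(\frac{4}{3} + \frac{13}{3} \cdot 49\right)}{177} = 67 \left(130 + \left(\frac{4}{3} + \frac{637}{3}\right)\right) \frac{1}{177} = 67 \left(130 + \frac{641}{3}\right) \frac{1}{177} = 67 \cdot \frac{1031}{3} \cdot \frac{1}{177} = 67 \cdot \frac{1031}{531} = \frac{69077}{531}$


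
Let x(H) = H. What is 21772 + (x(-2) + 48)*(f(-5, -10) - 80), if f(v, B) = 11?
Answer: 18598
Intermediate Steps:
21772 + (x(-2) + 48)*(f(-5, -10) - 80) = 21772 + (-2 + 48)*(11 - 80) = 21772 + 46*(-69) = 21772 - 3174 = 18598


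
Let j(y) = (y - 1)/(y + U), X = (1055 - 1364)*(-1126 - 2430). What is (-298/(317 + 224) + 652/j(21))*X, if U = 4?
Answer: 484151722068/541 ≈ 8.9492e+8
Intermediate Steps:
X = 1098804 (X = -309*(-3556) = 1098804)
j(y) = (-1 + y)/(4 + y) (j(y) = (y - 1)/(y + 4) = (-1 + y)/(4 + y))
(-298/(317 + 224) + 652/j(21))*X = (-298/(317 + 224) + 652/(((-1 + 21)/(4 + 21))))*1098804 = (-298/541 + 652/((20/25)))*1098804 = (-298*1/541 + 652/(((1/25)*20)))*1098804 = (-298/541 + 652/(⅘))*1098804 = (-298/541 + 652*(5/4))*1098804 = (-298/541 + 815)*1098804 = (440617/541)*1098804 = 484151722068/541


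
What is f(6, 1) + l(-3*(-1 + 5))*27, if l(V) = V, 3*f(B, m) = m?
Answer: -971/3 ≈ -323.67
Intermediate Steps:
f(B, m) = m/3
f(6, 1) + l(-3*(-1 + 5))*27 = (⅓)*1 - 3*(-1 + 5)*27 = ⅓ - 3*4*27 = ⅓ - 12*27 = ⅓ - 324 = -971/3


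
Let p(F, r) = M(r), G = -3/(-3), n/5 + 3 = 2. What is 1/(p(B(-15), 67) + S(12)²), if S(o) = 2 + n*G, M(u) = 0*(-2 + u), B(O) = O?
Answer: ⅑ ≈ 0.11111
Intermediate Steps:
n = -5 (n = -15 + 5*2 = -15 + 10 = -5)
G = 1 (G = -3*(-⅓) = 1)
M(u) = 0
p(F, r) = 0
S(o) = -3 (S(o) = 2 - 5*1 = 2 - 5 = -3)
1/(p(B(-15), 67) + S(12)²) = 1/(0 + (-3)²) = 1/(0 + 9) = 1/9 = ⅑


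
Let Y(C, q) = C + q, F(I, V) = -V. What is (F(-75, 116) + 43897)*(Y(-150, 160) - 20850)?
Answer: -912396040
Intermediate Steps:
(F(-75, 116) + 43897)*(Y(-150, 160) - 20850) = (-1*116 + 43897)*((-150 + 160) - 20850) = (-116 + 43897)*(10 - 20850) = 43781*(-20840) = -912396040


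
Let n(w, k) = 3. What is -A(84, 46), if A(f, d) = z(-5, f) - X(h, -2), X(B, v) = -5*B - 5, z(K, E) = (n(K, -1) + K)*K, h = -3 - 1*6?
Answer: 30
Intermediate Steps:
h = -9 (h = -3 - 6 = -9)
z(K, E) = K*(3 + K) (z(K, E) = (3 + K)*K = K*(3 + K))
X(B, v) = -5 - 5*B
A(f, d) = -30 (A(f, d) = -5*(3 - 5) - (-5 - 5*(-9)) = -5*(-2) - (-5 + 45) = 10 - 1*40 = 10 - 40 = -30)
-A(84, 46) = -1*(-30) = 30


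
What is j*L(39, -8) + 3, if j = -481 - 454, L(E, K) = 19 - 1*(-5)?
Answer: -22437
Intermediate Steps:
L(E, K) = 24 (L(E, K) = 19 + 5 = 24)
j = -935
j*L(39, -8) + 3 = -935*24 + 3 = -22440 + 3 = -22437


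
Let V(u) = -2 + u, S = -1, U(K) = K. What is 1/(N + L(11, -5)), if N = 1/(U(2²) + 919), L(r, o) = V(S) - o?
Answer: 923/1847 ≈ 0.49973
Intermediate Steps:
L(r, o) = -3 - o (L(r, o) = (-2 - 1) - o = -3 - o)
N = 1/923 (N = 1/(2² + 919) = 1/(4 + 919) = 1/923 ≈ 0.0010834)
1/(N + L(11, -5)) = 1/(1/923 + (-3 - 1*(-5))) = 1/(1/923 + (-3 + 5)) = 1/(1/923 + 2) = 1/(1847/923) = 923/1847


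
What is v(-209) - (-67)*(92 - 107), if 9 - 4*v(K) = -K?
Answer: -1055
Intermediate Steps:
v(K) = 9/4 + K/4 (v(K) = 9/4 - (-1)*K/4 = 9/4 + K/4)
v(-209) - (-67)*(92 - 107) = (9/4 + (¼)*(-209)) - (-67)*(92 - 107) = (9/4 - 209/4) - (-67)*(-15) = -50 - 1*1005 = -50 - 1005 = -1055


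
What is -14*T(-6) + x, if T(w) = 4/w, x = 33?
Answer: 127/3 ≈ 42.333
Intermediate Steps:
-14*T(-6) + x = -56/(-6) + 33 = -56*(-1)/6 + 33 = -14*(-⅔) + 33 = 28/3 + 33 = 127/3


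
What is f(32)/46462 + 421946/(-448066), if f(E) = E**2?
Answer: -4786408867/5204510623 ≈ -0.91967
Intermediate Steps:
f(32)/46462 + 421946/(-448066) = 32**2/46462 + 421946/(-448066) = 1024*(1/46462) + 421946*(-1/448066) = 512/23231 - 210973/224033 = -4786408867/5204510623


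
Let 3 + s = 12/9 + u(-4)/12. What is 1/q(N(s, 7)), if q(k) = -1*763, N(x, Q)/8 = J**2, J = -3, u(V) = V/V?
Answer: -1/763 ≈ -0.0013106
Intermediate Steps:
u(V) = 1
s = -19/12 (s = -3 + (12/9 + 1/12) = -3 + (12*(1/9) + 1*(1/12)) = -3 + (4/3 + 1/12) = -3 + 17/12 = -19/12 ≈ -1.5833)
N(x, Q) = 72 (N(x, Q) = 8*(-3)**2 = 8*9 = 72)
q(k) = -763
1/q(N(s, 7)) = 1/(-763) = -1/763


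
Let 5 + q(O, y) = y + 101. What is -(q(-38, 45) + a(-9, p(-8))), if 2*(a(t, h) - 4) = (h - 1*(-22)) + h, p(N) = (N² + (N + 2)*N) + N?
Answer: -260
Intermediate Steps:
q(O, y) = 96 + y (q(O, y) = -5 + (y + 101) = -5 + (101 + y) = 96 + y)
p(N) = N + N² + N*(2 + N) (p(N) = (N² + (2 + N)*N) + N = (N² + N*(2 + N)) + N = N + N² + N*(2 + N))
a(t, h) = 15 + h (a(t, h) = 4 + ((h - 1*(-22)) + h)/2 = 4 + ((h + 22) + h)/2 = 4 + ((22 + h) + h)/2 = 4 + (22 + 2*h)/2 = 4 + (11 + h) = 15 + h)
-(q(-38, 45) + a(-9, p(-8))) = -((96 + 45) + (15 - 8*(3 + 2*(-8)))) = -(141 + (15 - 8*(3 - 16))) = -(141 + (15 - 8*(-13))) = -(141 + (15 + 104)) = -(141 + 119) = -1*260 = -260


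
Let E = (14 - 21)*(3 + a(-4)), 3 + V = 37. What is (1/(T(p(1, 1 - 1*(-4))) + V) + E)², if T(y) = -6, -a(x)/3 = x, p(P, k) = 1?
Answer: 8637721/784 ≈ 11018.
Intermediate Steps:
a(x) = -3*x
V = 34 (V = -3 + 37 = 34)
E = -105 (E = (14 - 21)*(3 - 3*(-4)) = -7*(3 + 12) = -7*15 = -105)
(1/(T(p(1, 1 - 1*(-4))) + V) + E)² = (1/(-6 + 34) - 105)² = (1/28 - 105)² = (-2939/28)² = 8637721/784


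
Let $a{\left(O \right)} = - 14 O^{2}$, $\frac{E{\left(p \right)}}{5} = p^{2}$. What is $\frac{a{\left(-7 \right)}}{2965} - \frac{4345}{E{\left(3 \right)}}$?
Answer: $- \frac{2582759}{26685} \approx -96.787$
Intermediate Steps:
$E{\left(p \right)} = 5 p^{2}$
$\frac{a{\left(-7 \right)}}{2965} - \frac{4345}{E{\left(3 \right)}} = \frac{\left(-14\right) \left(-7\right)^{2}}{2965} - \frac{4345}{5 \cdot 3^{2}} = \left(-14\right) 49 \cdot \frac{1}{2965} - \frac{4345}{5 \cdot 9} = \left(-686\right) \frac{1}{2965} - \frac{4345}{45} = - \frac{686}{2965} - \frac{869}{9} = - \frac{2582759}{26685}$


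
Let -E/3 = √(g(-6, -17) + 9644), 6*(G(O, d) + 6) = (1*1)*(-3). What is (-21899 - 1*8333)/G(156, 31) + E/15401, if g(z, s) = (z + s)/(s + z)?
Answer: 60464/13 - 3*√9645/15401 ≈ 4651.1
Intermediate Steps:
g(z, s) = 1 (g(z, s) = (s + z)/(s + z) = 1)
G(O, d) = -13/2 (G(O, d) = -6 + ((1*1)*(-3))/6 = -6 + (1*(-3))/6 = -6 + (⅙)*(-3) = -6 - ½ = -13/2)
E = -3*√9645 (E = -3*√(1 + 9644) = -3*√9645 ≈ -294.63)
(-21899 - 1*8333)/G(156, 31) + E/15401 = (-21899 - 1*8333)/(-13/2) - 3*√9645/15401 = (-21899 - 8333)*(-2/13) - 3*√9645*(1/15401) = -30232*(-2/13) - 3*√9645/15401 = 60464/13 - 3*√9645/15401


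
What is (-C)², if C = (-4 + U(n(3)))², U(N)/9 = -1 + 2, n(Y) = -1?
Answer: 625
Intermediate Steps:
U(N) = 9 (U(N) = 9*(-1 + 2) = 9*1 = 9)
C = 25 (C = (-4 + 9)² = 5² = 25)
(-C)² = (-1*25)² = (-25)² = 625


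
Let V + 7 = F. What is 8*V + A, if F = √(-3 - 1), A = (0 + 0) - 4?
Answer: -60 + 16*I ≈ -60.0 + 16.0*I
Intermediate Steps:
A = -4 (A = 0 - 4 = -4)
F = 2*I (F = √(-4) = 2*I ≈ 2.0*I)
V = -7 + 2*I ≈ -7.0 + 2.0*I
8*V + A = 8*(-7 + 2*I) - 4 = (-56 + 16*I) - 4 = -60 + 16*I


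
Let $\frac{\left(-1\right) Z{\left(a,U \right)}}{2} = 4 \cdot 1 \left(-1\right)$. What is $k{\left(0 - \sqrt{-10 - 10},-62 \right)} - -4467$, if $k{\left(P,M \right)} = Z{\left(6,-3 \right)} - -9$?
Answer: $4484$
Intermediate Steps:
$Z{\left(a,U \right)} = 8$ ($Z{\left(a,U \right)} = - 2 \cdot 4 \cdot 1 \left(-1\right) = - 2 \cdot 4 \left(-1\right) = \left(-2\right) \left(-4\right) = 8$)
$k{\left(P,M \right)} = 17$ ($k{\left(P,M \right)} = 8 - -9 = 8 + 9 = 17$)
$k{\left(0 - \sqrt{-10 - 10},-62 \right)} - -4467 = 17 - -4467 = 17 + 4467 = 4484$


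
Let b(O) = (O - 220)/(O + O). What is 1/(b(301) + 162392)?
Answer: 602/97760065 ≈ 6.1579e-6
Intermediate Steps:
b(O) = (-220 + O)/(2*O) (b(O) = (-220 + O)/((2*O)) = (-220 + O)*(1/(2*O)) = (-220 + O)/(2*O))
1/(b(301) + 162392) = 1/((½)*(-220 + 301)/301 + 162392) = 1/((½)*(1/301)*81 + 162392) = 1/(81/602 + 162392) = 1/(97760065/602) = 602/97760065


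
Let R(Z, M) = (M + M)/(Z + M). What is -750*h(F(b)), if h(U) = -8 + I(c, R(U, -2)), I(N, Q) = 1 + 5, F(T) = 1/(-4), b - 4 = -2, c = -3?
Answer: 1500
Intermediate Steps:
b = 2 (b = 4 - 2 = 2)
F(T) = -¼
R(Z, M) = 2*M/(M + Z) (R(Z, M) = (2*M)/(M + Z) = 2*M/(M + Z))
I(N, Q) = 6
h(U) = -2 (h(U) = -8 + 6 = -2)
-750*h(F(b)) = -750*(-2) = 1500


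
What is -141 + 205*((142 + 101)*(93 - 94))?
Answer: -49956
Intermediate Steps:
-141 + 205*((142 + 101)*(93 - 94)) = -141 + 205*(243*(-1)) = -141 + 205*(-243) = -141 - 49815 = -49956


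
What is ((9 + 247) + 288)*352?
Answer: 191488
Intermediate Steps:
((9 + 247) + 288)*352 = (256 + 288)*352 = 544*352 = 191488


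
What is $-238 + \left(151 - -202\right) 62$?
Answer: $21648$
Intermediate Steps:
$-238 + \left(151 - -202\right) 62 = -238 + \left(151 + 202\right) 62 = -238 + 353 \cdot 62 = -238 + 21886 = 21648$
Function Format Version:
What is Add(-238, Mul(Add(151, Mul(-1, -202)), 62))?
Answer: 21648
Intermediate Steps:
Add(-238, Mul(Add(151, Mul(-1, -202)), 62)) = Add(-238, Mul(Add(151, 202), 62)) = Add(-238, Mul(353, 62)) = Add(-238, 21886) = 21648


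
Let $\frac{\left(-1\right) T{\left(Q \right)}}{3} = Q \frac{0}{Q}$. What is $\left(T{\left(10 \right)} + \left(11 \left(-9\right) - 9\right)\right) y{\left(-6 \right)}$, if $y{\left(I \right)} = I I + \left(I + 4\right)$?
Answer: $-3672$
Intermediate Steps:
$y{\left(I \right)} = 4 + I + I^{2}$ ($y{\left(I \right)} = I^{2} + \left(4 + I\right) = 4 + I + I^{2}$)
$T{\left(Q \right)} = 0$ ($T{\left(Q \right)} = - 3 Q \frac{0}{Q} = - 3 Q 0 = \left(-3\right) 0 = 0$)
$\left(T{\left(10 \right)} + \left(11 \left(-9\right) - 9\right)\right) y{\left(-6 \right)} = \left(0 + \left(11 \left(-9\right) - 9\right)\right) \left(4 - 6 + \left(-6\right)^{2}\right) = \left(0 - 108\right) \left(4 - 6 + 36\right) = \left(0 - 108\right) 34 = \left(-108\right) 34 = -3672$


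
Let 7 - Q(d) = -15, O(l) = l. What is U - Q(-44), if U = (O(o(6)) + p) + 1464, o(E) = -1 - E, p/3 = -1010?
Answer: -1595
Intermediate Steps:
p = -3030 (p = 3*(-1010) = -3030)
Q(d) = 22 (Q(d) = 7 - 1*(-15) = 7 + 15 = 22)
U = -1573 (U = ((-1 - 1*6) - 3030) + 1464 = ((-1 - 6) - 3030) + 1464 = (-7 - 3030) + 1464 = -3037 + 1464 = -1573)
U - Q(-44) = -1573 - 1*22 = -1573 - 22 = -1595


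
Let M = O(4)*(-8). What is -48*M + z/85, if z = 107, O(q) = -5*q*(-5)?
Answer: 3264107/85 ≈ 38401.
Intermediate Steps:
O(q) = 25*q
M = -800 (M = (25*4)*(-8) = 100*(-8) = -800)
-48*M + z/85 = -48*(-800) + 107/85 = 38400 + 107*(1/85) = 38400 + 107/85 = 3264107/85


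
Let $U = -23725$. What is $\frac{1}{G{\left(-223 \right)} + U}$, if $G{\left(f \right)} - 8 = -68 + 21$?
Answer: $- \frac{1}{23764} \approx -4.208 \cdot 10^{-5}$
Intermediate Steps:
$G{\left(f \right)} = -39$ ($G{\left(f \right)} = 8 + \left(-68 + 21\right) = 8 - 47 = -39$)
$\frac{1}{G{\left(-223 \right)} + U} = \frac{1}{-39 - 23725} = \frac{1}{-23764} = - \frac{1}{23764}$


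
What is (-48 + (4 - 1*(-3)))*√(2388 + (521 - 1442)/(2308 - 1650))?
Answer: -123*√114812446/658 ≈ -2003.0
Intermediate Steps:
(-48 + (4 - 1*(-3)))*√(2388 + (521 - 1442)/(2308 - 1650)) = (-48 + (4 + 3))*√(2388 - 921/658) = (-48 + 7)*√(2388 - 921*1/658) = -41*√(2388 - 921/658) = -123*√114812446/658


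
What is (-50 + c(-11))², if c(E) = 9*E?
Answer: 22201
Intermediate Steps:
(-50 + c(-11))² = (-50 + 9*(-11))² = (-50 - 99)² = (-149)² = 22201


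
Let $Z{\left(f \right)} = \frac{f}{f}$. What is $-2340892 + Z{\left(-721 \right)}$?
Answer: $-2340891$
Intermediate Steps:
$Z{\left(f \right)} = 1$
$-2340892 + Z{\left(-721 \right)} = -2340892 + 1 = -2340891$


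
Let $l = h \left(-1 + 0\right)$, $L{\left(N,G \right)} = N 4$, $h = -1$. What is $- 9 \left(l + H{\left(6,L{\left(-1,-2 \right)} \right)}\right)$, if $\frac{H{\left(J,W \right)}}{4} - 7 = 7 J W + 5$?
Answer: $5607$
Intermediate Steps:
$L{\left(N,G \right)} = 4 N$
$H{\left(J,W \right)} = 48 + 28 J W$ ($H{\left(J,W \right)} = 28 + 4 \left(7 J W + 5\right) = 28 + 4 \left(5 + 7 J W\right) = 28 + \left(20 + 28 J W\right) = 48 + 28 J W$)
$l = 1$ ($l = - (-1 + 0) = \left(-1\right) \left(-1\right) = 1$)
$- 9 \left(l + H{\left(6,L{\left(-1,-2 \right)} \right)}\right) = - 9 \left(1 + \left(48 + 28 \cdot 6 \cdot 4 \left(-1\right)\right)\right) = - 9 \left(1 + \left(48 + 28 \cdot 6 \left(-4\right)\right)\right) = - 9 \left(1 + \left(48 - 672\right)\right) = - 9 \left(1 - 624\right) = \left(-9\right) \left(-623\right) = 5607$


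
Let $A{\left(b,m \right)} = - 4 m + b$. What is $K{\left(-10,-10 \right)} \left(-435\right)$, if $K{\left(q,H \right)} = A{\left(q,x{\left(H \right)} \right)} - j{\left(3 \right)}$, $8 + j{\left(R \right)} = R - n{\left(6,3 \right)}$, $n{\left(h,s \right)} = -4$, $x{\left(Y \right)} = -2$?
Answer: $435$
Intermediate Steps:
$A{\left(b,m \right)} = b - 4 m$
$j{\left(R \right)} = -4 + R$ ($j{\left(R \right)} = -8 + \left(R - -4\right) = -8 + \left(R + 4\right) = -8 + \left(4 + R\right) = -4 + R$)
$K{\left(q,H \right)} = 9 + q$ ($K{\left(q,H \right)} = \left(q - -8\right) - \left(-4 + 3\right) = \left(q + 8\right) - -1 = \left(8 + q\right) + 1 = 9 + q$)
$K{\left(-10,-10 \right)} \left(-435\right) = \left(9 - 10\right) \left(-435\right) = \left(-1\right) \left(-435\right) = 435$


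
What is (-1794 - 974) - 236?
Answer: -3004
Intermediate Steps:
(-1794 - 974) - 236 = -2768 - 236 = -3004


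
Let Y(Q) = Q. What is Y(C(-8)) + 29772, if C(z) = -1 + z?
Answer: 29763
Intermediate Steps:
Y(C(-8)) + 29772 = (-1 - 8) + 29772 = -9 + 29772 = 29763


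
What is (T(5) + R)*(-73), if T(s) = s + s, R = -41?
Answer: 2263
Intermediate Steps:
T(s) = 2*s
(T(5) + R)*(-73) = (2*5 - 41)*(-73) = (10 - 41)*(-73) = -31*(-73) = 2263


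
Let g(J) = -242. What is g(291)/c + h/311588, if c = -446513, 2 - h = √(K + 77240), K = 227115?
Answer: 38148661/69564046322 - √304355/311588 ≈ -0.0012222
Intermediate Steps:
h = 2 - √304355 (h = 2 - √(227115 + 77240) = 2 - √304355 ≈ -549.68)
g(291)/c + h/311588 = -242/(-446513) + (2 - √304355)/311588 = -242*(-1/446513) + (2 - √304355)*(1/311588) = 242/446513 + (1/155794 - √304355/311588) = 38148661/69564046322 - √304355/311588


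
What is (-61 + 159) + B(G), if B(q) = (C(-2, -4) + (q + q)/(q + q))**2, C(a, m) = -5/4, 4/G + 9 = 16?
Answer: 1569/16 ≈ 98.063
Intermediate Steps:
G = 4/7 (G = 4/(-9 + 16) = 4/7 ≈ 0.57143)
C(a, m) = -5/4 (C(a, m) = -5*1/4 = -5/4)
B(q) = 1/16 (B(q) = (-5/4 + (q + q)/(q + q))**2 = (-5/4 + (2*q)/((2*q)))**2 = (-5/4 + (2*q)*(1/(2*q)))**2 = (-5/4 + 1)**2 = (-1/4)**2 = 1/16)
(-61 + 159) + B(G) = (-61 + 159) + 1/16 = 98 + 1/16 = 1569/16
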